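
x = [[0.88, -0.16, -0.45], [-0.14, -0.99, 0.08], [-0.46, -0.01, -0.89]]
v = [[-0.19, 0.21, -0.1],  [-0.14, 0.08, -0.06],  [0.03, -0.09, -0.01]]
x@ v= [[-0.16, 0.21, -0.07], [0.17, -0.12, 0.07], [0.06, -0.02, 0.06]]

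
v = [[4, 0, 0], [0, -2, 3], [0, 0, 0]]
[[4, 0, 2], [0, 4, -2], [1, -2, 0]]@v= [[16, 0, 0], [0, -8, 12], [4, 4, -6]]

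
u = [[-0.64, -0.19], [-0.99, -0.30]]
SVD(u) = [[-0.54, -0.84], [-0.84, 0.54]] @ diag([1.231174222288729, 0.0031677076480289123]) @ [[0.96, 0.29], [0.29, -0.96]]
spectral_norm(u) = 1.23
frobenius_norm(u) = 1.23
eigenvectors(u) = [[-0.54, 0.29], [-0.84, -0.96]]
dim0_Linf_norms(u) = [0.99, 0.3]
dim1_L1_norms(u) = [0.83, 1.29]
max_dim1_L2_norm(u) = 1.03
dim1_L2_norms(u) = [0.67, 1.03]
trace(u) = -0.94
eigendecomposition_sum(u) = [[-0.64, -0.19], [-0.99, -0.30]] + [[-0.00,0.0],[0.0,-0.0]]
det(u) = 0.00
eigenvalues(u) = [-0.94, -0.0]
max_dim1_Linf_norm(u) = 0.99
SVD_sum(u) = [[-0.64, -0.19], [-0.99, -0.3]] + [[-0.00, 0.00], [0.0, -0.00]]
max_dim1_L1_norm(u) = 1.29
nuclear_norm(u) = 1.23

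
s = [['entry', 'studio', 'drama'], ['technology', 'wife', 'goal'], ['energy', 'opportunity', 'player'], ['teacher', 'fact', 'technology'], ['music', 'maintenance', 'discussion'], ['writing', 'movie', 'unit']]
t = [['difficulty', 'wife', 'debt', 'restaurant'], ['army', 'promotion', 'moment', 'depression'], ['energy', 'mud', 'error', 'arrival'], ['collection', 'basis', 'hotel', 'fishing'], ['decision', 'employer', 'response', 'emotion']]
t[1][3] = 'depression'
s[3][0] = 'teacher'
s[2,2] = 'player'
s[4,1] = 'maintenance'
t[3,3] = 'fishing'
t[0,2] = 'debt'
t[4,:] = ['decision', 'employer', 'response', 'emotion']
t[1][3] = 'depression'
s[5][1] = 'movie'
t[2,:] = ['energy', 'mud', 'error', 'arrival']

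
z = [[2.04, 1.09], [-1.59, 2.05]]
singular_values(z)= [2.69, 2.19]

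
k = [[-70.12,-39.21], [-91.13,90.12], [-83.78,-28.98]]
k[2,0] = -83.78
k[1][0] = -91.13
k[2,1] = -28.98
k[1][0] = -91.13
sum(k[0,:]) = -109.33000000000001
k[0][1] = -39.21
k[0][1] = -39.21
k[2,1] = -28.98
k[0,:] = [-70.12, -39.21]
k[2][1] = -28.98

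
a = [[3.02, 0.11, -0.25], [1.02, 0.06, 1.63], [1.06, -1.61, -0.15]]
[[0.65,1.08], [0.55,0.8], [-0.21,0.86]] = a @[[0.22, 0.39], [0.26, -0.30], [0.19, 0.26]]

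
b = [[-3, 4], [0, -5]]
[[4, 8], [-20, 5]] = b @ [[4, -4], [4, -1]]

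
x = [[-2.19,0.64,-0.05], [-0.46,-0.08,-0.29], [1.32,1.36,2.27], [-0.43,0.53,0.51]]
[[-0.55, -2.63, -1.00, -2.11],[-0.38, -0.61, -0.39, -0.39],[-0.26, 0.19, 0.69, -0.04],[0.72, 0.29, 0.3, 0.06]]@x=[[2.0,-2.62,-2.56], [0.77,-0.93,-0.89], [1.41,0.74,1.50], [-1.34,0.88,0.59]]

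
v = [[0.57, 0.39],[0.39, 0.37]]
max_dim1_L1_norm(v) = 0.96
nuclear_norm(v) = 0.94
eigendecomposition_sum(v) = [[0.54, 0.42], [0.42, 0.33]] + [[0.03, -0.03], [-0.03, 0.04]]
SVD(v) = [[-0.79, -0.61], [-0.61, 0.79]] @ diag([0.8726164427839479, 0.06738355721605205]) @ [[-0.79, -0.61], [-0.61, 0.79]]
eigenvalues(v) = [0.87, 0.07]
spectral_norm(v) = 0.87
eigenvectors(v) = [[0.79, -0.61], [0.61, 0.79]]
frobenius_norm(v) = 0.88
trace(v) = 0.94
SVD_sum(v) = [[0.54, 0.42], [0.42, 0.33]] + [[0.03, -0.03], [-0.03, 0.04]]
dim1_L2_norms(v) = [0.69, 0.54]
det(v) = 0.06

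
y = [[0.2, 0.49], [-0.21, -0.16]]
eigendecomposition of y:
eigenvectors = [[(0.84+0j),0.84-0.00j], [(-0.31+0.45j),-0.31-0.45j]]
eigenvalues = [(0.02+0.27j), (0.02-0.27j)]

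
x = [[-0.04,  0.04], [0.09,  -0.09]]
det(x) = -0.000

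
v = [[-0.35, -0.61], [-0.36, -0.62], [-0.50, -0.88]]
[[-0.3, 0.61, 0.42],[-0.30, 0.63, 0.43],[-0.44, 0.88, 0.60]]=v @ [[-1.10, -1.32, -0.91],[1.13, -0.25, -0.17]]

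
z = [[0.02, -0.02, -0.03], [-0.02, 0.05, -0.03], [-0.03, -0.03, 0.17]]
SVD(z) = [[-0.16, 0.51, 0.84], [-0.20, -0.85, 0.48], [0.97, -0.09, 0.23]] @ diag([0.18096374255635855, 0.058754100003104104, 0.00028215744053740625]) @ [[-0.16, -0.20, 0.97], [0.51, -0.85, -0.09], [0.84, 0.48, 0.23]]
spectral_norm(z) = 0.18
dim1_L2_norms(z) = [0.04, 0.06, 0.18]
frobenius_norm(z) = 0.19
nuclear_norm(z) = 0.24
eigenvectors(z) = [[-0.84, -0.51, -0.16],  [-0.48, 0.85, -0.2],  [-0.23, 0.09, 0.97]]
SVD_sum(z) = [[0.00, 0.01, -0.03],[0.01, 0.01, -0.03],[-0.03, -0.03, 0.17]] + [[0.02, -0.03, -0.00], [-0.03, 0.04, 0.0], [-0.00, 0.0, 0.00]] + [[0.0, 0.00, 0.0], [0.0, 0.00, 0.0], [0.00, 0.0, 0.0]]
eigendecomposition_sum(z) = [[0.00,0.00,0.00], [0.00,0.00,0.00], [0.00,0.00,0.0]] + [[0.02,  -0.03,  -0.00], [-0.03,  0.04,  0.0], [-0.00,  0.0,  0.0]] + [[0.00, 0.01, -0.03], [0.01, 0.01, -0.03], [-0.03, -0.03, 0.17]]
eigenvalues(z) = [0.0, 0.06, 0.18]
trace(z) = 0.24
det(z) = 0.00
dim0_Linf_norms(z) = [0.03, 0.05, 0.17]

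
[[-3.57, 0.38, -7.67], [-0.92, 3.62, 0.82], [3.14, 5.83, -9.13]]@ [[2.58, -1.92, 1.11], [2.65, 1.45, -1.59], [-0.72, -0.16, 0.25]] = [[-2.68, 8.63, -6.48], [6.63, 6.88, -6.57], [30.12, 3.89, -8.07]]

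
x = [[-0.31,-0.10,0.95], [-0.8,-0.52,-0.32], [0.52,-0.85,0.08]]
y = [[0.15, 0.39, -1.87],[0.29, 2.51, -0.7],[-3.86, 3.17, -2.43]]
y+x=[[-0.16, 0.29, -0.92],[-0.51, 1.99, -1.02],[-3.34, 2.32, -2.35]]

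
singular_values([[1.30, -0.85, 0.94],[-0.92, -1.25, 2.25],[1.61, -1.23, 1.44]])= [3.52, 2.13, 0.0]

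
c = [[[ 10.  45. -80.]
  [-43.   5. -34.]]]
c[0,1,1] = 5.0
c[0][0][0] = 10.0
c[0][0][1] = 45.0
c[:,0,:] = [[10.0, 45.0, -80.0]]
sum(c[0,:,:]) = -97.0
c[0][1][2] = -34.0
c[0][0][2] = -80.0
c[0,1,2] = -34.0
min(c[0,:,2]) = -80.0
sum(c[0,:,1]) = 50.0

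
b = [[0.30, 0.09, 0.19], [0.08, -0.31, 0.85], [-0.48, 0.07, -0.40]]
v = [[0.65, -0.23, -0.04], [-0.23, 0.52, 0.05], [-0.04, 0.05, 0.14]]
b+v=[[0.95, -0.14, 0.15], [-0.15, 0.21, 0.9], [-0.52, 0.12, -0.26]]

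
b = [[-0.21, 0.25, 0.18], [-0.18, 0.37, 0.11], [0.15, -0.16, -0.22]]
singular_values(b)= [0.63, 0.15, 0.03]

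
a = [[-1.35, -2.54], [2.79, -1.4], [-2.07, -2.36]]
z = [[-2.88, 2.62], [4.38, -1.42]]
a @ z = [[-7.24, 0.07], [-14.17, 9.30], [-4.38, -2.07]]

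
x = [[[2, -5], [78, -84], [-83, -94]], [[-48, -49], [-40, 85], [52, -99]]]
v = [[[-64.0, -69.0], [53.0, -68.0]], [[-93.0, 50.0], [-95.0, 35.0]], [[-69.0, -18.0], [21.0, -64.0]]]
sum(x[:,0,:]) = -100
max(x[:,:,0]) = 78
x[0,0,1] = -5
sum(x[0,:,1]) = -183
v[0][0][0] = -64.0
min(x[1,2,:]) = -99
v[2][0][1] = -18.0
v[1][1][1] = 35.0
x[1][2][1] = -99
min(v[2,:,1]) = -64.0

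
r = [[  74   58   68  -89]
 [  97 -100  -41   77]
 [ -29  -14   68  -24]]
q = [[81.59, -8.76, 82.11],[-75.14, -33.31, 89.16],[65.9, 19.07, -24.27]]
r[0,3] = -89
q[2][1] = 19.07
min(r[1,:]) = -100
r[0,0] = 74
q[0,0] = 81.59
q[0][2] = 82.11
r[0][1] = 58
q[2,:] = [65.9, 19.07, -24.27]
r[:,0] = [74, 97, -29]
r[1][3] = 77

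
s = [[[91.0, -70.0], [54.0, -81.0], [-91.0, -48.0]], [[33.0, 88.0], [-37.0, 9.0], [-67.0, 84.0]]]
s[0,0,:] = [91.0, -70.0]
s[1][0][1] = 88.0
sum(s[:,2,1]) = 36.0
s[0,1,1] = -81.0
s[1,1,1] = 9.0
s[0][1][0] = 54.0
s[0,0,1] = -70.0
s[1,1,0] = -37.0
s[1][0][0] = 33.0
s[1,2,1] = 84.0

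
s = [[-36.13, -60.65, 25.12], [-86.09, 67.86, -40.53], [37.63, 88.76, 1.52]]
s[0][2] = 25.12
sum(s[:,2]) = -13.89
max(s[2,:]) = 88.76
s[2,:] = [37.63, 88.76, 1.52]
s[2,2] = 1.52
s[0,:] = [-36.13, -60.65, 25.12]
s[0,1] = -60.65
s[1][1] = 67.86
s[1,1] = 67.86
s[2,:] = [37.63, 88.76, 1.52]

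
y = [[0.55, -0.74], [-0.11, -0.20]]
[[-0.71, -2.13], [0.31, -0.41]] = y @ [[-1.94,  -0.66], [-0.48,  2.39]]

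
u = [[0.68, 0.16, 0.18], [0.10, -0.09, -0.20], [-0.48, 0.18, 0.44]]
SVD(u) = [[-0.72, 0.68, 0.12], [-0.17, -0.35, 0.92], [0.67, 0.64, 0.37]] @ diag([0.8536959670113304, 0.5532587051317394, 0.002828622375036449]) @ [[-0.97, 0.03, 0.24], [0.22, 0.46, 0.86], [-0.09, 0.89, -0.46]]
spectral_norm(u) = 0.85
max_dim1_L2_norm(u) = 0.72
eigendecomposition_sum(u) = [[(0.34-0.11j), (0.08-0.12j), (0.09-0.2j)], [0.05-0.27j, (-0.05-0.1j), (-0.1-0.13j)], [(-0.24+0.71j), (0.09+0.28j), (0.22+0.4j)]] + [[(0.34+0.11j),(0.08+0.12j),0.09+0.20j], [0.05+0.27j,(-0.05+0.1j),(-0.1+0.13j)], [-0.24-0.71j,(0.09-0.28j),(0.22-0.4j)]] + [[(-0+0j), (-0+0j), (-0+0j)], [-0j, (0.01-0j), 0.00-0.00j], [(-0+0j), -0.00+0.00j, -0.00+0.00j]]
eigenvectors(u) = [[(-0.25-0.33j), (-0.25+0.33j), (-0.09+0j)], [-0.31+0.05j, (-0.31-0.05j), 0.88+0.00j], [0.86+0.00j, 0.86-0.00j, (-0.46+0j)]]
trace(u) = 1.03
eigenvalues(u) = [(0.51+0.19j), (0.51-0.19j), 0j]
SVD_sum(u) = [[0.6, -0.02, -0.14], [0.14, -0.0, -0.03], [-0.56, 0.01, 0.14]] + [[0.08, 0.18, 0.32], [-0.04, -0.09, -0.16], [0.08, 0.16, 0.31]] + [[-0.00, 0.0, -0.00], [-0.0, 0.00, -0.0], [-0.00, 0.0, -0.00]]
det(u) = 0.00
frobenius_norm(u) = 1.02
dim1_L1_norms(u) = [1.02, 0.39, 1.1]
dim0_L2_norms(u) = [0.84, 0.26, 0.52]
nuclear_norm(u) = 1.41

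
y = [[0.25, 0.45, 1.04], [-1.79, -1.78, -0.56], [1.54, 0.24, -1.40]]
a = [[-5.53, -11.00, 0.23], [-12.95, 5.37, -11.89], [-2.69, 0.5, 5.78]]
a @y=[[18.66, 17.15, 0.09], [-31.16, -18.24, 0.17], [7.33, -0.71, -11.17]]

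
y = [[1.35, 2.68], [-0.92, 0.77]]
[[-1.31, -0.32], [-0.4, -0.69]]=y@ [[0.02, 0.46], [-0.5, -0.35]]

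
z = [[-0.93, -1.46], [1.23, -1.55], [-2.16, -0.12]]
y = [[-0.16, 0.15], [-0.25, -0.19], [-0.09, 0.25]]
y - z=[[0.77, 1.61], [-1.48, 1.36], [2.07, 0.37]]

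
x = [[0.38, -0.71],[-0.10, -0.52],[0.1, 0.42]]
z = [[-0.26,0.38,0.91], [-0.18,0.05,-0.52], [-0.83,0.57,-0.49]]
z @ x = [[-0.05, 0.37], [-0.13, -0.12], [-0.42, 0.09]]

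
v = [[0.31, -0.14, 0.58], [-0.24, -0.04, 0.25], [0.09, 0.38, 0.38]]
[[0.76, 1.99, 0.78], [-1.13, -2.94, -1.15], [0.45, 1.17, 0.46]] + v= [[1.07, 1.85, 1.36], [-1.37, -2.98, -0.90], [0.54, 1.55, 0.84]]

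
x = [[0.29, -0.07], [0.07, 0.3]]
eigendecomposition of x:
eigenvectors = [[(0.05-0.71j), (0.05+0.71j)], [-0.71+0.00j, (-0.71-0j)]]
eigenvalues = [(0.3+0.07j), (0.3-0.07j)]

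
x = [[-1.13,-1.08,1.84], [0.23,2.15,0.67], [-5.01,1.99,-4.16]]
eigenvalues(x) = [(-2.76+2.65j), (-2.76-2.65j), (2.38+0j)]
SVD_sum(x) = [[0.49, -0.21, 0.44], [-0.06, 0.02, -0.05], [-4.84, 2.1, -4.29]] + [[-1.04, -1.53, 0.42], [0.94, 1.38, -0.38], [-0.12, -0.17, 0.05]] + [[-0.58, 0.67, 0.98], [-0.65, 0.75, 1.10], [-0.05, 0.06, 0.09]]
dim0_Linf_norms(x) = [5.01, 2.15, 4.16]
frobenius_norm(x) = 7.57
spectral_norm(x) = 6.84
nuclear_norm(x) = 11.39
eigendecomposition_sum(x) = [[(-0.57+2.15j),-0.42-0.16j,(0.93+1j)], [(0.18+0.34j),(-0.07+0.03j),(0.24+0.02j)], [-2.48-2.53j,0.55-0.45j,-2.12+0.47j]] + [[-0.57-2.15j, (-0.42+0.16j), 0.93-1.00j], [(0.18-0.34j), -0.07-0.03j, 0.24-0.02j], [-2.48+2.53j, 0.55+0.45j, (-2.12-0.47j)]] + [[(0.01-0j), (-0.24-0j), (-0.02+0j)], [-0.13+0.00j, (2.29+0j), (0.2-0j)], [(-0.05+0j), 0.88+0.00j, (0.08-0j)]]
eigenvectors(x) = [[(-0.27-0.46j), -0.27+0.46j, -0.10+0.00j], [-0.09-0.03j, (-0.09+0.03j), (0.93+0j)], [(0.84+0j), (0.84-0j), 0.36+0.00j]]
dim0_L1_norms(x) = [6.37, 5.22, 6.67]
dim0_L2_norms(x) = [5.14, 3.12, 4.6]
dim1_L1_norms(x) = [4.05, 3.05, 11.16]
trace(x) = -3.14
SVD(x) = [[0.10, 0.74, -0.66],  [-0.01, -0.67, -0.75],  [-0.99, 0.08, -0.06]] @ diag([6.840331167497277, 2.565259818513191, 1.987035878510248]) @ [[0.71, -0.31, 0.63], [-0.55, -0.81, 0.22], [0.44, -0.5, -0.74]]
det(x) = 34.87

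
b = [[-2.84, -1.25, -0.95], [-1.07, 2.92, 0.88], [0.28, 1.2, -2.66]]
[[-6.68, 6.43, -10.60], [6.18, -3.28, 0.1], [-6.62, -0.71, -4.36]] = b@[[0.67,-1.43,2.83], [1.40,-1.48,0.43], [3.19,-0.55,2.13]]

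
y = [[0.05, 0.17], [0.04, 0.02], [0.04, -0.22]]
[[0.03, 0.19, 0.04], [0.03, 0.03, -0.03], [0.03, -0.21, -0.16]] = y @ [[0.65, 0.31, -0.98], [0.00, 1.01, 0.55]]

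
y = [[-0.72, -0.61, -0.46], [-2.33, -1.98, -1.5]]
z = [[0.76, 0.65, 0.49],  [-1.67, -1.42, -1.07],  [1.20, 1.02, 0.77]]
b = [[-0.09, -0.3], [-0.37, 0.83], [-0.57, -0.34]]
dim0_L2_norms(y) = [2.44, 2.07, 1.57]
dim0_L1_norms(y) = [3.05, 2.59, 1.96]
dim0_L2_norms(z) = [2.19, 1.87, 1.41]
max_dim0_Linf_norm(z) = 1.67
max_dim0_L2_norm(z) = 2.19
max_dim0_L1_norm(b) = 1.47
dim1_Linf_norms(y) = [0.72, 2.33]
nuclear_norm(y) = 3.57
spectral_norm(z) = 3.20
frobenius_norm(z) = 3.20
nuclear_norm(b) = 1.63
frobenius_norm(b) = 1.17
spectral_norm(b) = 0.95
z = b @ y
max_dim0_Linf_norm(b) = 0.83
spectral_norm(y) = 3.56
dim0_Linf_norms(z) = [1.67, 1.42, 1.07]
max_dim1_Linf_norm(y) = 2.33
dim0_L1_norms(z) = [3.63, 3.09, 2.33]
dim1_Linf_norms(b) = [0.3, 0.83, 0.57]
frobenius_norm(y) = 3.56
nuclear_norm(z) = 3.21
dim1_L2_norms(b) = [0.31, 0.91, 0.66]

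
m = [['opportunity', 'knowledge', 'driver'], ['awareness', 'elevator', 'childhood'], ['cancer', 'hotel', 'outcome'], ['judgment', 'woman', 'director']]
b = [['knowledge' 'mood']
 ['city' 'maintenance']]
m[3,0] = 'judgment'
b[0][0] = 'knowledge'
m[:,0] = ['opportunity', 'awareness', 'cancer', 'judgment']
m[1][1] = 'elevator'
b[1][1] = 'maintenance'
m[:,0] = ['opportunity', 'awareness', 'cancer', 'judgment']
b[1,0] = 'city'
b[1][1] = 'maintenance'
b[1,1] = 'maintenance'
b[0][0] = 'knowledge'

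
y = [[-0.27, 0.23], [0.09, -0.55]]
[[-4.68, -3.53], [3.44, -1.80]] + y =[[-4.95,-3.3], [3.53,-2.35]]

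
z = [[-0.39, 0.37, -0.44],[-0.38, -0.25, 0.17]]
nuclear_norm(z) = 1.18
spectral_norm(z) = 0.70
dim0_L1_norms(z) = [0.77, 0.62, 0.61]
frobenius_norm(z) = 0.85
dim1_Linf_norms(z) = [0.44, 0.38]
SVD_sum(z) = [[-0.36, 0.39, -0.45], [0.03, -0.03, 0.03]] + [[-0.03, -0.02, 0.01], [-0.41, -0.22, 0.14]]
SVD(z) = [[-1.00, 0.08], [0.08, 1.00]] @ diag([0.6957509696629064, 0.4840770478065714]) @ [[0.52, -0.56, 0.65], [-0.84, -0.46, 0.28]]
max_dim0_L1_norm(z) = 0.77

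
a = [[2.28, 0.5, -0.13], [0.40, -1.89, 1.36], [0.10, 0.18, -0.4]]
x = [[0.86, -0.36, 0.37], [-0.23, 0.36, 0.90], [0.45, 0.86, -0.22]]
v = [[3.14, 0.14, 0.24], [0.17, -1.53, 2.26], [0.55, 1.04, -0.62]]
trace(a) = -0.01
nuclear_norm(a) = 4.96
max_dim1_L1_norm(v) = 3.96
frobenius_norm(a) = 3.35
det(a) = 1.28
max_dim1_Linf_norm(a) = 2.28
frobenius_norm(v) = 4.38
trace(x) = 1.00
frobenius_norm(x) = 1.73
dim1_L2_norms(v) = [3.15, 2.73, 1.33]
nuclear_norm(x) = 2.99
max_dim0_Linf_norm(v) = 3.14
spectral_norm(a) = 2.43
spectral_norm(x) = 1.00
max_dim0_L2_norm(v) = 3.19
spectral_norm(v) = 3.21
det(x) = -0.99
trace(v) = 0.99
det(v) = -3.97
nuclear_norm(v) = 6.58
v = x + a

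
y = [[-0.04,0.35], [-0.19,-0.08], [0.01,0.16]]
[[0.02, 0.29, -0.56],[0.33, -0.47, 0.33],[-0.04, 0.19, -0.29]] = y@[[-1.7, 2.05, -0.99], [-0.14, 1.05, -1.72]]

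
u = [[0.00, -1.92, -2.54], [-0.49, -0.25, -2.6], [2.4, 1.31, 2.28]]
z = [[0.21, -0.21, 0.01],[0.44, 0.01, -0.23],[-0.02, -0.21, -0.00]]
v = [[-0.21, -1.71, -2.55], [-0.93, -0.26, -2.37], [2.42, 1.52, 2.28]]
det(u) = 9.94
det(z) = -0.01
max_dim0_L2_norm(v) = 4.16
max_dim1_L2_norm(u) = 3.56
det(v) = 7.55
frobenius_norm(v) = 5.42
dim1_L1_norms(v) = [4.47, 3.56, 6.22]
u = z + v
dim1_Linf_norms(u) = [2.54, 2.6, 2.4]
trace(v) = 1.81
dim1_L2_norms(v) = [3.08, 2.56, 3.66]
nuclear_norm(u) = 7.93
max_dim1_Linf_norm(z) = 0.44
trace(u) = 2.03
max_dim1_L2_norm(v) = 3.66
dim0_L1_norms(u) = [2.89, 3.48, 7.42]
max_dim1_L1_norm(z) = 0.68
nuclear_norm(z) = 0.91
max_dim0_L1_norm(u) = 7.42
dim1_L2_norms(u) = [3.18, 2.66, 3.56]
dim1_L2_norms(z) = [0.3, 0.5, 0.21]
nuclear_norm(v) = 7.60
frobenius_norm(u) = 5.47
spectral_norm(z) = 0.53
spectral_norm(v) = 5.11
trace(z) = 0.22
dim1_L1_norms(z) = [0.43, 0.68, 0.23]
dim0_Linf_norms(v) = [2.42, 1.71, 2.55]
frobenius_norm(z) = 0.62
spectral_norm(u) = 5.05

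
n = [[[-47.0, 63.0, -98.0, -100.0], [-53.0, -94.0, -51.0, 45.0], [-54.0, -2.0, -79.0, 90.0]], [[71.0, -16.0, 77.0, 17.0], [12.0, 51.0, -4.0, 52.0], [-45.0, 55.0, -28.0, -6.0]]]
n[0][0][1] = 63.0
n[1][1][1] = 51.0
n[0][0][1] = 63.0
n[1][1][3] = 52.0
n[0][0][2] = -98.0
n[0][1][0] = -53.0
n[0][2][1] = -2.0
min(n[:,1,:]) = -94.0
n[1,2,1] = 55.0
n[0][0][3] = -100.0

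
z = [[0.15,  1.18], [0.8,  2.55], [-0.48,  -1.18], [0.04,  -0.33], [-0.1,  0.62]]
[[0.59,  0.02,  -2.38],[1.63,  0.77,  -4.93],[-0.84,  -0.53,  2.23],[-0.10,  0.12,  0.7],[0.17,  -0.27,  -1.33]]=z@ [[0.76, 1.54, 0.44],[0.4, -0.18, -2.07]]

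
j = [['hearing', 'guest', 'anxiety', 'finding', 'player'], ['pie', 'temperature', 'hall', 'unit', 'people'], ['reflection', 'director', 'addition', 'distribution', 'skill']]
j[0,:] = ['hearing', 'guest', 'anxiety', 'finding', 'player']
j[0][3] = 'finding'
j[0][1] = 'guest'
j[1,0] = 'pie'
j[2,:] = ['reflection', 'director', 'addition', 'distribution', 'skill']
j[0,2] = 'anxiety'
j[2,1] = 'director'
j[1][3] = 'unit'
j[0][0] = 'hearing'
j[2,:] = ['reflection', 'director', 'addition', 'distribution', 'skill']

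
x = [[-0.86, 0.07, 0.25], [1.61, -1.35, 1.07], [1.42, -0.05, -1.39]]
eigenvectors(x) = [[-0.30+0.00j, -0.03+0.09j, -0.03-0.09j], [-0.88+0.00j, -0.90+0.00j, (-0.9-0j)], [-0.37+0.00j, 0.28-0.31j, (0.28+0.31j)]]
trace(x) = -3.60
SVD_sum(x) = [[-0.69,  0.36,  -0.05], [1.87,  -0.96,  0.13], [1.06,  -0.55,  0.07]] + [[-0.1,-0.14,0.37], [-0.25,-0.36,0.95], [0.38,0.55,-1.44]] + [[-0.07, -0.14, -0.07], [-0.01, -0.02, -0.01], [-0.03, -0.05, -0.03]]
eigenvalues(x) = [(-0.35+0j), (-1.63+0.2j), (-1.63-0.2j)]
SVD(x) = [[-0.31, -0.21, 0.93], [0.83, -0.54, 0.15], [0.47, 0.81, 0.34]] @ diag([2.5494293629669103, 1.9447734869129436, 0.18911903088426882]) @ [[0.89, -0.46, 0.06], [0.24, 0.35, -0.91], [-0.39, -0.82, -0.42]]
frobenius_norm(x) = 3.21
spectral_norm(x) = 2.55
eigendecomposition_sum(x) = [[(-0.23+0j), (-0.01+0j), -0.07+0.00j], [-0.67+0.00j, (-0.04+0j), (-0.2+0j)], [(-0.28+0j), -0.02+0.00j, -0.08+0.00j]] + [[(-0.32-0.25j), 0.04+0.09j, (0.16-0.01j)], [1.14-3.53j, (-0.66+0.65j), 0.63+1.32j], [(0.85+1.5j), (-0.02-0.43j), -0.65-0.20j]] + [[(-0.32+0.25j), 0.04-0.09j, 0.16+0.01j],[(1.14+3.53j), -0.66-0.65j, 0.63-1.32j],[0.85-1.50j, (-0.02+0.43j), -0.65+0.20j]]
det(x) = -0.94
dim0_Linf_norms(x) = [1.61, 1.35, 1.39]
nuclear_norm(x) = 4.68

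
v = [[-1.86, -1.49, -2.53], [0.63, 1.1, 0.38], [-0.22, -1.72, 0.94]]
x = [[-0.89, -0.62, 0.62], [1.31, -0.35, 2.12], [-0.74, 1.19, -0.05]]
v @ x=[[1.58, -1.34, -4.19], [0.60, -0.32, 2.7], [-2.75, 1.86, -3.83]]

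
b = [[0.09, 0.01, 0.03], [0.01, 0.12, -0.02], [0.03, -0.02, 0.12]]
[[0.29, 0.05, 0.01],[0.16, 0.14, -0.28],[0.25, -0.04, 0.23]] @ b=[[0.03, 0.01, 0.01], [0.01, 0.02, -0.03], [0.03, -0.01, 0.04]]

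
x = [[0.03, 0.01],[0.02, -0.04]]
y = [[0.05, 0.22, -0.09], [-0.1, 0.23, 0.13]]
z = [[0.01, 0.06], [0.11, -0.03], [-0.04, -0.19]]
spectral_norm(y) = 0.32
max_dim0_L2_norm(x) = 0.04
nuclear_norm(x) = 0.08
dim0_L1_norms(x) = [0.05, 0.05]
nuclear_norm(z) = 0.32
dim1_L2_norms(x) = [0.03, 0.04]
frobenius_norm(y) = 0.37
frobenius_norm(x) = 0.05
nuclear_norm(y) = 0.51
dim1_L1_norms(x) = [0.04, 0.06]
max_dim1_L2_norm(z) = 0.19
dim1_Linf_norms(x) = [0.03, 0.04]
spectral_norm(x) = 0.05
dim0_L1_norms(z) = [0.16, 0.28]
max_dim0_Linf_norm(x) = 0.04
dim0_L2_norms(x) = [0.04, 0.04]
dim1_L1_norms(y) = [0.36, 0.46]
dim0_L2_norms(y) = [0.11, 0.32, 0.16]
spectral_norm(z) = 0.20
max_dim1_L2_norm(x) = 0.04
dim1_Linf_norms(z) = [0.06, 0.11, 0.19]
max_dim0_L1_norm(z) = 0.28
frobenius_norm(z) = 0.23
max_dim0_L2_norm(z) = 0.2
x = y @ z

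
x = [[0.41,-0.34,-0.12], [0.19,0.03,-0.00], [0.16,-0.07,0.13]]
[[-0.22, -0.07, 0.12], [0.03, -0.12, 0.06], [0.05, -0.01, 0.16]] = x@[[0.06, -0.53, 0.36], [0.52, -0.55, -0.16], [0.56, 0.3, 0.72]]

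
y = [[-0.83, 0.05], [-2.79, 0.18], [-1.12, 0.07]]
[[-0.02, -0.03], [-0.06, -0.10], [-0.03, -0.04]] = y@ [[0.02,0.04], [-0.05,0.09]]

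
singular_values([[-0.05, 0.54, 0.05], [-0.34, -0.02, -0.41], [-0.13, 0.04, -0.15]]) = [0.57, 0.55, 0.0]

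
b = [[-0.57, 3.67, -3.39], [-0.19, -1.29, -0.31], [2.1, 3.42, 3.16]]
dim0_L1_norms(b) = [2.86, 8.38, 6.86]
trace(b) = 1.30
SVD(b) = [[0.49, 0.86, 0.13], [-0.25, -0.01, 0.97], [0.84, -0.51, 0.21]] @ diag([5.310281575954048, 4.99328626494491, 0.2054309139235745]) @ [[0.29, 0.94, 0.20], [-0.31, 0.29, -0.91], [0.91, -0.20, -0.37]]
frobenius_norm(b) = 7.29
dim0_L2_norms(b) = [2.18, 5.18, 4.64]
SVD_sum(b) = [[0.75, 2.44, 0.52], [-0.38, -1.24, -0.26], [1.27, 4.16, 0.88]] + [[-1.34, 1.24, -3.9], [0.01, -0.01, 0.03], [0.79, -0.73, 2.3]] + [[0.02, -0.01, -0.01], [0.18, -0.04, -0.07], [0.04, -0.01, -0.02]]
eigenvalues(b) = [(1.12+2.14j), (1.12-2.14j), (-0.94+0j)]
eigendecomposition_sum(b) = [[-0.31+1.58j, (0.42+3.91j), (-1.82+1.31j)], [(-0.09+0.03j), -0.19+0.12j, (-0.11-0.06j)], [(1.06-0.57j), 2.05-2.07j, 1.61+0.43j]] + [[-0.31-1.58j, (0.42-3.91j), -1.82-1.31j], [(-0.09-0.03j), (-0.19-0.12j), (-0.11+0.06j)], [1.06+0.57j, 2.05+2.07j, 1.61-0.43j]] + [[0.04-0.00j, (2.83-0j), (0.25+0j)], [-0.01+0.00j, -0.92+0.00j, -0.08-0.00j], [-0.01+0.00j, (-0.69+0j), (-0.06-0j)]]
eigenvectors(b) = [[-0.80+0.00j, -0.80-0.00j, (-0.93+0j)], [-0.02-0.04j, -0.02+0.04j, 0.30+0.00j], [(0.38+0.46j), 0.38-0.46j, (0.22+0j)]]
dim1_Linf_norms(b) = [3.67, 1.29, 3.42]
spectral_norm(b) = 5.31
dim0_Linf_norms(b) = [2.1, 3.67, 3.39]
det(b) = -5.45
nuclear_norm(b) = 10.51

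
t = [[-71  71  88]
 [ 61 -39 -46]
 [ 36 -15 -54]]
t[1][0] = 61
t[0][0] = -71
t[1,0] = 61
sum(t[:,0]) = 26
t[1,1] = -39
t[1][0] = 61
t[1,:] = [61, -39, -46]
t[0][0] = -71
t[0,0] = -71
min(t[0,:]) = -71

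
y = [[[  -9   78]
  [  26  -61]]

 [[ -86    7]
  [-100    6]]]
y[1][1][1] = 6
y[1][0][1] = 7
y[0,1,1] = -61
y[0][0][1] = 78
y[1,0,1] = 7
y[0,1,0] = 26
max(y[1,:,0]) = -86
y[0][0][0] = -9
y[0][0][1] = 78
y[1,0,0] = -86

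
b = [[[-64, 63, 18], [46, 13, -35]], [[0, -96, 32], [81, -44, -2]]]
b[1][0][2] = 32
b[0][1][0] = 46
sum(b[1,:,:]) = -29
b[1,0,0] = 0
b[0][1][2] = -35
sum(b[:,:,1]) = -64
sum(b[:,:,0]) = 63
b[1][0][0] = 0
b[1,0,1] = -96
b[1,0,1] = -96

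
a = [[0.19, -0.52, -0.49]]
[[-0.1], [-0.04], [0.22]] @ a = [[-0.02,0.05,0.05], [-0.01,0.02,0.02], [0.04,-0.11,-0.11]]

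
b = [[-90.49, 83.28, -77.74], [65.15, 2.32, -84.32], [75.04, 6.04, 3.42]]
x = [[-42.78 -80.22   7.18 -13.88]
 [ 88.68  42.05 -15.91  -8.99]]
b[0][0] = -90.49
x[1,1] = 42.05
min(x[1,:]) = -15.91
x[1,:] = [88.68, 42.05, -15.91, -8.99]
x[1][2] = -15.91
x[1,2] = -15.91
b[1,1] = 2.32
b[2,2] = 3.42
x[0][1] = -80.22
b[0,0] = -90.49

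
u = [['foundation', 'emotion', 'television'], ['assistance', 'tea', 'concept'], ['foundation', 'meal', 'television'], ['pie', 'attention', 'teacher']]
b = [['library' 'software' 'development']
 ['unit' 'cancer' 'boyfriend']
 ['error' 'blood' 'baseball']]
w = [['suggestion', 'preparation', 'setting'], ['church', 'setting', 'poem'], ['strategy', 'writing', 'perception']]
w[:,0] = ['suggestion', 'church', 'strategy']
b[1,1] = 'cancer'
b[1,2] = 'boyfriend'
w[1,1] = 'setting'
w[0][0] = 'suggestion'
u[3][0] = 'pie'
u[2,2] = 'television'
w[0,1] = 'preparation'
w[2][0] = 'strategy'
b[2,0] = 'error'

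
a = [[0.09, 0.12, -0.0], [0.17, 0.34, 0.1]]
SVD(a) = [[-0.35, -0.94],[-0.94, 0.35]] @ diag([0.41847469617586697, 0.043346610715439576]) @ [[-0.46, -0.86, -0.22],[-0.6, 0.11, 0.8]]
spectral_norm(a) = 0.42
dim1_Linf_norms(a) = [0.12, 0.34]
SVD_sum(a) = [[0.07,0.12,0.03], [0.18,0.34,0.09]] + [[0.02, -0.00, -0.03],[-0.01, 0.0, 0.01]]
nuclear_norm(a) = 0.46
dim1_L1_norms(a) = [0.21, 0.61]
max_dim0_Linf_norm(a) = 0.34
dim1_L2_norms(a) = [0.15, 0.39]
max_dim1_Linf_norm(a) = 0.34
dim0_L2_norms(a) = [0.19, 0.36, 0.1]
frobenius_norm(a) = 0.42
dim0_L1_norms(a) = [0.26, 0.46, 0.1]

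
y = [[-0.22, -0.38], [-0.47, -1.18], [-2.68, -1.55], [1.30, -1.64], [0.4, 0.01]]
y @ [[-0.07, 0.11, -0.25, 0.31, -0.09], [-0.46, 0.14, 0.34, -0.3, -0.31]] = [[0.19,-0.08,-0.07,0.05,0.14], [0.58,-0.22,-0.28,0.21,0.41], [0.9,-0.51,0.14,-0.37,0.72], [0.66,-0.09,-0.88,0.90,0.39], [-0.03,0.05,-0.10,0.12,-0.04]]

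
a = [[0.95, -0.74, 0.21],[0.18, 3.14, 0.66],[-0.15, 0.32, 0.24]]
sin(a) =[[0.88, 0.24, 0.37], [-0.03, -0.02, -0.07], [-0.14, -0.07, 0.16]]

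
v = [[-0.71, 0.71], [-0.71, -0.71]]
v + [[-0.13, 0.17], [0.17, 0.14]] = [[-0.84, 0.88], [-0.54, -0.57]]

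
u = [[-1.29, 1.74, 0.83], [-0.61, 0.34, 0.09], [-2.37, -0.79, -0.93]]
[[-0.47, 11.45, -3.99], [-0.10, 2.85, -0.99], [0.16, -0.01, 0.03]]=u @ [[0.03, -2.32, 0.80], [-0.22, 3.42, -1.2], [-0.06, 3.02, -1.05]]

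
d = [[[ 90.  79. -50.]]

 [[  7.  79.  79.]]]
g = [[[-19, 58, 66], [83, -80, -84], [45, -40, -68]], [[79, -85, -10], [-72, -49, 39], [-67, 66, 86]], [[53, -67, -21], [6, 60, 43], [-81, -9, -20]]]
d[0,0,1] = 79.0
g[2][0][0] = 53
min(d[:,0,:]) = -50.0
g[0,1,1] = -80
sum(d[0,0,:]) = 119.0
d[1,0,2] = 79.0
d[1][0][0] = 7.0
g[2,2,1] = -9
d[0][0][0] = 90.0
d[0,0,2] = -50.0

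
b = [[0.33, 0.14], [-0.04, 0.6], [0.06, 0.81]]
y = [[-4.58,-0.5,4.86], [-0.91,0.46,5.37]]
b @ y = [[-1.64, -0.1, 2.36], [-0.36, 0.3, 3.03], [-1.01, 0.34, 4.64]]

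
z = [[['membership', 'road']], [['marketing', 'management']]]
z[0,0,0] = 'membership'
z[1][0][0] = 'marketing'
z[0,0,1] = 'road'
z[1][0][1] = 'management'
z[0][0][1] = 'road'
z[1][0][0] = 'marketing'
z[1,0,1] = 'management'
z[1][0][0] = 'marketing'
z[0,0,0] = 'membership'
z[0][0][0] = 'membership'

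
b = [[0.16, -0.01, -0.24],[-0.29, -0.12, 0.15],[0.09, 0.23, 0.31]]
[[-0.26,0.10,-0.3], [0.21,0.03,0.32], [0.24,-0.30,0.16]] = b @ [[0.13, -0.06, -0.60], [-0.60, -0.69, -0.18], [1.18, -0.44, 0.84]]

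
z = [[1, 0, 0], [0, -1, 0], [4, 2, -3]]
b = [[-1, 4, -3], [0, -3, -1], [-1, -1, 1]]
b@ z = [[-13, -10, 9], [-4, 1, 3], [3, 3, -3]]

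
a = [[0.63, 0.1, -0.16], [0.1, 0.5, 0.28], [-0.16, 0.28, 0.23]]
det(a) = -0.001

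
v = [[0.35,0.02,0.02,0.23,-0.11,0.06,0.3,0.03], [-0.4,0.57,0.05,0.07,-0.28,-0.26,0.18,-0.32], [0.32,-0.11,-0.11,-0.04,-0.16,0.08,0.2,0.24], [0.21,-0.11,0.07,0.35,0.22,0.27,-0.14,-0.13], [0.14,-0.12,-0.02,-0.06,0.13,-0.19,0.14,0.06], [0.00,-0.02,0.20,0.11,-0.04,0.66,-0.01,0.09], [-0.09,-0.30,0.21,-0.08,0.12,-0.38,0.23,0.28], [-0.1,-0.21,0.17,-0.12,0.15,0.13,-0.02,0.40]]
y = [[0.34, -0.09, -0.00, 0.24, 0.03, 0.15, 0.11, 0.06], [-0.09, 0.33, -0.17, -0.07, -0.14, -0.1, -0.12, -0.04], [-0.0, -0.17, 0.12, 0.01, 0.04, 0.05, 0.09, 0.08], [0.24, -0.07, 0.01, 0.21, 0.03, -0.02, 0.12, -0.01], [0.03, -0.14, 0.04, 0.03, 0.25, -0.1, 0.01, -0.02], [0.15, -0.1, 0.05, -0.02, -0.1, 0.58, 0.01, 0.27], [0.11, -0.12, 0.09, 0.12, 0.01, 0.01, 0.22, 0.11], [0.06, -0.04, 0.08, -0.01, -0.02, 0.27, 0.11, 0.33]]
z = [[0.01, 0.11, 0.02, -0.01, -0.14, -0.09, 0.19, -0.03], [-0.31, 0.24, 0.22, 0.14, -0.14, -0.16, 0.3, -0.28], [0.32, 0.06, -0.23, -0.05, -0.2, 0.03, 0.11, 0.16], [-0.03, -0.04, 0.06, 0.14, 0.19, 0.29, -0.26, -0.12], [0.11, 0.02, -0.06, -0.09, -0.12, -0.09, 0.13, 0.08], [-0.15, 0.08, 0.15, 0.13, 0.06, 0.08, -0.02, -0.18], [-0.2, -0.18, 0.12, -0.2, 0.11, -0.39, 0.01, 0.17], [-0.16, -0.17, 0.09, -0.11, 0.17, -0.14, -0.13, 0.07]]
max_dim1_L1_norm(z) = 1.79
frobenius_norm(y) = 1.21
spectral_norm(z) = 0.78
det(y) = -0.00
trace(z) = 0.20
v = z + y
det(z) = -0.00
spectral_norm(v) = 1.09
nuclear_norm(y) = 2.38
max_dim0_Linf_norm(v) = 0.66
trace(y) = 2.38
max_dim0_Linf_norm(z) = 0.39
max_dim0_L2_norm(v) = 0.89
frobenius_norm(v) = 1.73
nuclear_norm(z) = 2.31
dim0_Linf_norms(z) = [0.32, 0.24, 0.23, 0.2, 0.2, 0.39, 0.3, 0.28]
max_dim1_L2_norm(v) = 0.88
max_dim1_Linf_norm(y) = 0.58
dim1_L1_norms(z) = [0.6, 1.79, 1.16, 1.13, 0.7, 0.85, 1.38, 1.04]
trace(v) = 2.58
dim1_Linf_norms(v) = [0.35, 0.57, 0.32, 0.35, 0.19, 0.66, 0.38, 0.4]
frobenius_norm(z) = 1.28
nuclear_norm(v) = 3.91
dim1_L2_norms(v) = [0.53, 0.88, 0.51, 0.58, 0.34, 0.71, 0.66, 0.55]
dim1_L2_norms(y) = [0.47, 0.44, 0.25, 0.35, 0.31, 0.67, 0.33, 0.45]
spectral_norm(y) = 0.91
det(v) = -0.00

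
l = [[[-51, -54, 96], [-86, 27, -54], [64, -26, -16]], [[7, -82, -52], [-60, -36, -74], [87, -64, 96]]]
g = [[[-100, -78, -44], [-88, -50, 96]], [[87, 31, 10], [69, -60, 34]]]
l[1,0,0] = 7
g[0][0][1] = -78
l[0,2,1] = -26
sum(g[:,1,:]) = 1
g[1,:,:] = [[87, 31, 10], [69, -60, 34]]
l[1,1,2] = -74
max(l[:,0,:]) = 96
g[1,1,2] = 34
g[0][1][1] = -50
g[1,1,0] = 69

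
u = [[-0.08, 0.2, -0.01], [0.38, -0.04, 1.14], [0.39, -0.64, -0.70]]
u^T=[[-0.08, 0.38, 0.39], [0.2, -0.04, -0.64], [-0.01, 1.14, -0.70]]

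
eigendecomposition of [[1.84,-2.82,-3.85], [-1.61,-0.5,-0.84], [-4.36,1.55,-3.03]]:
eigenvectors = [[-0.84, 0.54, -0.44], [0.18, 0.31, -0.85], [0.51, 0.78, 0.30]]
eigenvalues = [4.75, -5.41, -1.04]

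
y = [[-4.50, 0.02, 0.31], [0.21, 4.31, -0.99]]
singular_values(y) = [4.6, 4.33]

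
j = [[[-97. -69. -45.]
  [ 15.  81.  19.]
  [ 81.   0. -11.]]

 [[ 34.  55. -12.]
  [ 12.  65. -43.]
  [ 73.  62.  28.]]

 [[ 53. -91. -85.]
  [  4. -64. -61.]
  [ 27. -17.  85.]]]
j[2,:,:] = [[53.0, -91.0, -85.0], [4.0, -64.0, -61.0], [27.0, -17.0, 85.0]]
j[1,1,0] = 12.0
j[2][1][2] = -61.0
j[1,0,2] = -12.0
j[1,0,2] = -12.0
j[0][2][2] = -11.0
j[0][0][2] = -45.0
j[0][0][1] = -69.0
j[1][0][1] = 55.0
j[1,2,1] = 62.0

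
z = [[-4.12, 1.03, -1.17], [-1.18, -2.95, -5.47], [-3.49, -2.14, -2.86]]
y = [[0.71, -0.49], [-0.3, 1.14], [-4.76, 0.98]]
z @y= [[2.33, 2.05], [26.08, -8.15], [11.78, -3.53]]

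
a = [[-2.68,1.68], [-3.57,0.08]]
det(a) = 5.783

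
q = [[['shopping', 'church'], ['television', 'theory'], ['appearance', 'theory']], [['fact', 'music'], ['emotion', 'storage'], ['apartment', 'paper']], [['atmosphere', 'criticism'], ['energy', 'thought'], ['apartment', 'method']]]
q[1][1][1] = 'storage'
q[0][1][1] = 'theory'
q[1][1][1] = 'storage'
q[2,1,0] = 'energy'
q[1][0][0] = 'fact'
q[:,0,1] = ['church', 'music', 'criticism']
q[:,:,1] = [['church', 'theory', 'theory'], ['music', 'storage', 'paper'], ['criticism', 'thought', 'method']]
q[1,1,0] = 'emotion'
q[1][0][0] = 'fact'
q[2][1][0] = 'energy'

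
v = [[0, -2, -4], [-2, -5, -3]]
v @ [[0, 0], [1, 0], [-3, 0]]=[[10, 0], [4, 0]]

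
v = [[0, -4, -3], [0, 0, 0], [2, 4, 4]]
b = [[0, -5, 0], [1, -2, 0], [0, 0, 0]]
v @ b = [[-4, 8, 0], [0, 0, 0], [4, -18, 0]]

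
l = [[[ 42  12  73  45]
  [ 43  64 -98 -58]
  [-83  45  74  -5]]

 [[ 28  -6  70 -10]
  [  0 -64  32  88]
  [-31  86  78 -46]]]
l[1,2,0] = -31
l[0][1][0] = 43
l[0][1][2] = -98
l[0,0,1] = 12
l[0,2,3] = -5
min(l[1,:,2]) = 32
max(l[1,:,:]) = 88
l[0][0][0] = 42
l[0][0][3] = 45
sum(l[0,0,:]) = 172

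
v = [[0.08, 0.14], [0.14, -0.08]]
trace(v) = 0.00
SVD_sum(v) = [[0.00, 0.14],  [0.0, -0.08]] + [[0.08,0.0], [0.14,0.00]]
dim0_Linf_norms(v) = [0.14, 0.14]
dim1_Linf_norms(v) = [0.14, 0.14]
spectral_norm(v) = 0.16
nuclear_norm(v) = 0.32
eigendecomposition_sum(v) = [[0.12, 0.07], [0.07, 0.04]] + [[-0.04, 0.07], [0.07, -0.12]]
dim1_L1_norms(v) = [0.22, 0.22]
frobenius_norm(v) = 0.23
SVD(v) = [[-0.87,-0.5],[0.50,-0.87]] @ diag([0.16124515496597103, 0.161245154965971]) @ [[-0.00, -1.0], [-1.0, -0.0]]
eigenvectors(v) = [[0.86, -0.50], [0.5, 0.86]]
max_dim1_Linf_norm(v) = 0.14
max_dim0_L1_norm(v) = 0.22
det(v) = -0.03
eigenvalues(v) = [0.16, -0.16]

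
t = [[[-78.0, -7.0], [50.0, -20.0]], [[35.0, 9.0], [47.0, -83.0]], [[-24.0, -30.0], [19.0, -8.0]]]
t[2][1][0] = 19.0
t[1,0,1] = 9.0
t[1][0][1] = 9.0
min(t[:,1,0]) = 19.0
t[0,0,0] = -78.0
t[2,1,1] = -8.0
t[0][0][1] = -7.0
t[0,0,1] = -7.0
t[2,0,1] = -30.0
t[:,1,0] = [50.0, 47.0, 19.0]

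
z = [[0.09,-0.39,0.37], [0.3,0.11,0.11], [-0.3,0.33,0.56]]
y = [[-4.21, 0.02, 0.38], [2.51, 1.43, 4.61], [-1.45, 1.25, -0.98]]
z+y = [[-4.12, -0.37, 0.75], [2.81, 1.54, 4.72], [-1.75, 1.58, -0.42]]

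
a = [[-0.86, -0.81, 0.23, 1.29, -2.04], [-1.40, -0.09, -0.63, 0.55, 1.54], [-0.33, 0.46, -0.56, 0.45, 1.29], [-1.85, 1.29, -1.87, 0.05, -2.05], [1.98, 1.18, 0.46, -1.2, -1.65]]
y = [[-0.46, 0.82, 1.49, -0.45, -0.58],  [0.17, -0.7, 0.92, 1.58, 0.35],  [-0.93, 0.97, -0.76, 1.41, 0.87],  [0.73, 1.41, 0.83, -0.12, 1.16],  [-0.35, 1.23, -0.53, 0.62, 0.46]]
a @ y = [[1.70,-0.61,-0.05,-1.99,0.97], [1.08,0.97,-2.05,0.49,1.58], [0.63,1.09,0.05,0.83,0.98], [3.56,-6.68,0.98,-1.04,-0.99], [-1.44,-2.48,3.56,0.74,-2.49]]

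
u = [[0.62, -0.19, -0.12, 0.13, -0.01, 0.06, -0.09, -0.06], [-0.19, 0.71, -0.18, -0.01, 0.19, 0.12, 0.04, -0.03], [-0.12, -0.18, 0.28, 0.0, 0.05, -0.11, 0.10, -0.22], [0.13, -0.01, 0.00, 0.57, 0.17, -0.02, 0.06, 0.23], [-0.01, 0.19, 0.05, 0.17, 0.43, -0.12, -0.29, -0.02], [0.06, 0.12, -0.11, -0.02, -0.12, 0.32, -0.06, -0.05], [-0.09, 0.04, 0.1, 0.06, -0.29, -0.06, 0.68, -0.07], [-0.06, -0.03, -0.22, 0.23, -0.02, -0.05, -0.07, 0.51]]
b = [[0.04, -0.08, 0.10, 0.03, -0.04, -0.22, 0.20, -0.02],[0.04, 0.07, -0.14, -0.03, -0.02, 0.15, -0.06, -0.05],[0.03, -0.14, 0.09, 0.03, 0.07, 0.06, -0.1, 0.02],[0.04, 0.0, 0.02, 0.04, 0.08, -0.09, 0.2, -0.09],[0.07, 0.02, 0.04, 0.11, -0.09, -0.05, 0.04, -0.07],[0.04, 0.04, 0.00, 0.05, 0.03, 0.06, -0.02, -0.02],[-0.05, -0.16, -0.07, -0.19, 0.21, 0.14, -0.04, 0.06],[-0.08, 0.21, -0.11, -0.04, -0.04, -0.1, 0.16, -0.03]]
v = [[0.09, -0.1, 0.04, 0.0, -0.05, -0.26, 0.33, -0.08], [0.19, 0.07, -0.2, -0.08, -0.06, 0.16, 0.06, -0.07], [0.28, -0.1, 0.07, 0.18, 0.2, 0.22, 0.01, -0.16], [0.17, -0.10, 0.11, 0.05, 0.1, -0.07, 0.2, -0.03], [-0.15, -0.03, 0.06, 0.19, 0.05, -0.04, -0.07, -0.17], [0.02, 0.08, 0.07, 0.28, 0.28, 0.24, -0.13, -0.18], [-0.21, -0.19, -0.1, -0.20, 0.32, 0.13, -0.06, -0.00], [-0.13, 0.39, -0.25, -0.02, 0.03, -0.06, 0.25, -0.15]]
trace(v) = 0.36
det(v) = 0.00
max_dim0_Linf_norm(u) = 0.71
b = u @ v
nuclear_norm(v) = 2.95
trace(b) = 0.14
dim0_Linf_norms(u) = [0.62, 0.71, 0.28, 0.57, 0.43, 0.32, 0.68, 0.51]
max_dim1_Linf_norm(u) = 0.71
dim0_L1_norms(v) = [1.24, 1.06, 0.9, 1.0, 1.09, 1.18, 1.11, 0.84]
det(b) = 0.00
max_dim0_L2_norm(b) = 0.35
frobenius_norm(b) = 0.75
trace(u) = 4.12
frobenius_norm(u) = 1.78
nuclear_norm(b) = 1.54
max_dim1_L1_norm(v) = 1.28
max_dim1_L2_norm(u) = 0.79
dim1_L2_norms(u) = [0.68, 0.79, 0.45, 0.65, 0.59, 0.39, 0.76, 0.61]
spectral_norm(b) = 0.53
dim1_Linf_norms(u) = [0.62, 0.71, 0.28, 0.57, 0.43, 0.32, 0.68, 0.51]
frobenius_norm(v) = 1.28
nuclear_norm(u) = 4.14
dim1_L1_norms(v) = [0.95, 0.89, 1.22, 0.83, 0.76, 1.28, 1.21, 1.28]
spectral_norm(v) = 0.73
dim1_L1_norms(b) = [0.73, 0.56, 0.54, 0.56, 0.49, 0.26, 0.92, 0.77]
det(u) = -0.00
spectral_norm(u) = 0.97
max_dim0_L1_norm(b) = 0.87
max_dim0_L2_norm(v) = 0.49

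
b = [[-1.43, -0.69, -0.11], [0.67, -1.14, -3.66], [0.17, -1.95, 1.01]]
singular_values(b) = [3.91, 2.25, 1.46]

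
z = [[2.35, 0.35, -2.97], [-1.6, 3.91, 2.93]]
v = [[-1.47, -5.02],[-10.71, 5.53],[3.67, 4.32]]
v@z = [[4.58, -20.14, -10.34], [-34.02, 17.87, 48.01], [1.71, 18.18, 1.76]]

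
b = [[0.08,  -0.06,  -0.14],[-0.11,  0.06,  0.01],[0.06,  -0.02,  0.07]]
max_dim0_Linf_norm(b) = 0.14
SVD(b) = [[-0.85,  -0.37,  0.38], [0.53,  -0.56,  0.64], [-0.02,  0.74,  0.67]] @ diag([0.19528975085343767, 0.1271135566452159, 0.0020141818700693476]) @ [[-0.65,  0.43,  0.63], [0.61,  -0.21,  0.77], [0.46,  0.88,  -0.12]]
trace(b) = 0.21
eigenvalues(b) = [(0.1+0.07j), (0.1-0.07j), 0j]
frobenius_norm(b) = 0.23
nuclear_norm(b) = 0.32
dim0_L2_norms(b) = [0.15, 0.09, 0.16]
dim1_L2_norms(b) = [0.17, 0.13, 0.09]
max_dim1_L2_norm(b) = 0.17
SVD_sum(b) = [[0.11, -0.07, -0.10], [-0.07, 0.04, 0.07], [0.00, -0.00, -0.00]] + [[-0.03, 0.01, -0.04], [-0.04, 0.01, -0.05], [0.06, -0.02, 0.07]] + [[0.00,0.00,-0.0],[0.00,0.0,-0.00],[0.00,0.0,-0.00]]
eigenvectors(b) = [[(-0.31-0.43j), -0.31+0.43j, (0.45+0j)], [0.68+0.00j, (0.68-0j), (0.89+0j)], [-0.46+0.23j, -0.46-0.23j, (-0.13+0j)]]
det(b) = 0.00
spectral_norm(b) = 0.20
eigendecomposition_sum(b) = [[(0.04+0.02j),-0.03-0.01j,-0.07+0.05j], [-0.06+0.02j,0.03-0.03j,0.00-0.11j], [0.03-0.03j,-0.01+0.03j,(0.04+0.08j)]] + [[0.04-0.02j, -0.03+0.01j, (-0.07-0.05j)], [-0.06-0.02j, (0.03+0.03j), 0.11j], [(0.03+0.03j), (-0.01-0.03j), (0.04-0.08j)]] + [[0.00-0.00j,0.00+0.00j,0.00-0.00j],  [-0j,0j,-0j],  [-0.00+0.00j,(-0-0j),-0.00+0.00j]]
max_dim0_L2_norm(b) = 0.16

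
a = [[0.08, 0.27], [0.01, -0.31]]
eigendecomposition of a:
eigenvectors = [[1.0, -0.56], [0.03, 0.83]]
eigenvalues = [0.09, -0.32]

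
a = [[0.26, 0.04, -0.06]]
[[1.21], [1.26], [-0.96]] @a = [[0.31, 0.05, -0.07],[0.33, 0.05, -0.08],[-0.25, -0.04, 0.06]]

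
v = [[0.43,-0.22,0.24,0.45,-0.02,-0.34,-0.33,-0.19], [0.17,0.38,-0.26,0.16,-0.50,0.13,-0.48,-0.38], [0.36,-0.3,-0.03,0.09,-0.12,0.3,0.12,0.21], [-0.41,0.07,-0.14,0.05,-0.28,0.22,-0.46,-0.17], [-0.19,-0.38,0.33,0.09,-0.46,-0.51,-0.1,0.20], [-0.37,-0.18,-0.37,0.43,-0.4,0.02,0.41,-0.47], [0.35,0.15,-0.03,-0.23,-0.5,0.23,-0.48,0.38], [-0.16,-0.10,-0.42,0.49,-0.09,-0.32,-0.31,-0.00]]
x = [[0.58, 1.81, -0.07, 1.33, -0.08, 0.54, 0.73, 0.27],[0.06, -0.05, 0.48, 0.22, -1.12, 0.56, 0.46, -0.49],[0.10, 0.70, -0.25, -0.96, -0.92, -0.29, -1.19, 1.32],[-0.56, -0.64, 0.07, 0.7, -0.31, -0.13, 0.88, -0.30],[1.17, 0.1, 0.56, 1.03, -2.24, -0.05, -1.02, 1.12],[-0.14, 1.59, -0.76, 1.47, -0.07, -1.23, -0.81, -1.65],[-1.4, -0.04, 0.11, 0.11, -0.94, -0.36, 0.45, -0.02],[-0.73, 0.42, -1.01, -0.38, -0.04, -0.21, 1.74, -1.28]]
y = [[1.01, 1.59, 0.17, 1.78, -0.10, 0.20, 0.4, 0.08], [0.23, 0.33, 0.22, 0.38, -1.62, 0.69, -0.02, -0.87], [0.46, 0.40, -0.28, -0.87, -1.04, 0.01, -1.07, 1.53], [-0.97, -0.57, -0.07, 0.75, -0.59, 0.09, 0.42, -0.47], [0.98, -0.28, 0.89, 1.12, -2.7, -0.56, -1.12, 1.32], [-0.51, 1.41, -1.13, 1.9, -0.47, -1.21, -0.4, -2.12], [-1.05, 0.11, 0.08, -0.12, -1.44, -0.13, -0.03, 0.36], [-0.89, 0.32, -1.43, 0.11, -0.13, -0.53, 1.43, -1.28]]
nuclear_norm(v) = 6.05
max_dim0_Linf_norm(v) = 0.51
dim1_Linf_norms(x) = [1.81, 1.12, 1.32, 0.88, 2.24, 1.65, 1.4, 1.74]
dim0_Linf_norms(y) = [1.05, 1.59, 1.43, 1.9, 2.7, 1.21, 1.43, 2.12]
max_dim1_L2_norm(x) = 3.19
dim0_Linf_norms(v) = [0.43, 0.38, 0.42, 0.49, 0.5, 0.51, 0.48, 0.47]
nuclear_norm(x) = 16.34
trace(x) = -3.32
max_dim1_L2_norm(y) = 3.7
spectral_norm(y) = 4.70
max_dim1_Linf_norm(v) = 0.51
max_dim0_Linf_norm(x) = 2.24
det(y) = 90.72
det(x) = 7.03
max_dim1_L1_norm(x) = 7.72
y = x + v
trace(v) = -0.09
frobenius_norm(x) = 6.81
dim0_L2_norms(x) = [2.13, 2.63, 1.49, 2.57, 2.85, 1.55, 2.8, 2.79]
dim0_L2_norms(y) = [2.31, 2.3, 2.07, 3.09, 3.7, 1.61, 2.22, 3.37]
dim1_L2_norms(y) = [2.64, 2.05, 2.4, 1.61, 3.7, 3.67, 1.83, 2.63]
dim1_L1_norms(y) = [5.33, 4.36, 5.66, 3.93, 8.97, 9.15, 3.32, 6.12]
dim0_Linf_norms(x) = [1.4, 1.81, 1.01, 1.47, 2.24, 1.23, 1.74, 1.65]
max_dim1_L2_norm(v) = 1.02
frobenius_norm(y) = 7.55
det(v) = -0.00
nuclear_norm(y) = 17.92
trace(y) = -3.41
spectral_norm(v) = 1.33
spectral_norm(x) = 4.06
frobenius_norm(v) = 2.45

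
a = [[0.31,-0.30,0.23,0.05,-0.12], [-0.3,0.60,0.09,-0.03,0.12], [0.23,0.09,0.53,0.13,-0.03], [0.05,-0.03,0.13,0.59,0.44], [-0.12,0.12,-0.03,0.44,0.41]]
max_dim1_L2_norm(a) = 0.75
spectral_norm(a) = 0.98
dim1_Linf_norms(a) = [0.31, 0.6, 0.53, 0.59, 0.44]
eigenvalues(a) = [0.98, 0.84, 0.61, 0.01, 0.0]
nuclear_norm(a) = 2.44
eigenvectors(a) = [[0.13,-0.58,-0.14,-0.75,0.28], [-0.28,0.65,-0.53,-0.47,-0.05], [-0.15,-0.38,-0.79,0.45,0.08], [-0.71,-0.32,0.15,-0.13,-0.6], [-0.62,0.04,0.22,0.09,0.75]]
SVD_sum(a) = [[0.02, -0.04, -0.02, -0.09, -0.08],[-0.04, 0.07, 0.04, 0.19, 0.17],[-0.02, 0.04, 0.02, 0.1, 0.09],[-0.09, 0.19, 0.10, 0.49, 0.43],[-0.08, 0.17, 0.09, 0.43, 0.38]] + [[0.28, -0.31, 0.18, 0.15, -0.02], [-0.31, 0.35, -0.21, -0.17, 0.02], [0.18, -0.21, 0.12, 0.1, -0.01], [0.15, -0.17, 0.10, 0.08, -0.01], [-0.02, 0.02, -0.01, -0.01, 0.00]] + [[0.01, 0.05, 0.07, -0.01, -0.02], [0.05, 0.17, 0.26, -0.05, -0.07], [0.07, 0.26, 0.39, -0.08, -0.11], [-0.01, -0.05, -0.08, 0.01, 0.02], [-0.02, -0.07, -0.11, 0.02, 0.03]] + [[0.0, 0.0, -0.0, 0.00, -0.00], [0.0, 0.0, -0.00, 0.00, -0.0], [-0.0, -0.0, 0.0, -0.00, 0.0], [0.00, 0.0, -0.0, 0.0, -0.00], [-0.00, -0.0, 0.00, -0.0, 0.0]] + [[0.0, -0.0, 0.0, -0.00, 0.0], [-0.0, 0.00, -0.0, 0.00, -0.00], [0.0, -0.0, 0.00, -0.00, 0.00], [-0.0, 0.00, -0.00, 0.0, -0.0], [0.00, -0.00, 0.0, -0.0, 0.0]]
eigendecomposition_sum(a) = [[0.02, -0.04, -0.02, -0.09, -0.08], [-0.04, 0.07, 0.04, 0.19, 0.17], [-0.02, 0.04, 0.02, 0.1, 0.09], [-0.09, 0.19, 0.1, 0.49, 0.43], [-0.08, 0.17, 0.09, 0.43, 0.38]] + [[0.28,-0.31,0.18,0.15,-0.02], [-0.31,0.35,-0.21,-0.17,0.02], [0.18,-0.21,0.12,0.10,-0.01], [0.15,-0.17,0.10,0.08,-0.01], [-0.02,0.02,-0.01,-0.01,0.00]] + [[0.01, 0.05, 0.07, -0.01, -0.02], [0.05, 0.17, 0.26, -0.05, -0.07], [0.07, 0.26, 0.39, -0.08, -0.11], [-0.01, -0.05, -0.08, 0.01, 0.02], [-0.02, -0.07, -0.11, 0.02, 0.03]] + [[0.0, 0.00, -0.0, 0.0, -0.00], [0.0, 0.00, -0.0, 0.0, -0.0], [-0.00, -0.00, 0.00, -0.0, 0.00], [0.00, 0.0, -0.0, 0.0, -0.00], [-0.00, -0.00, 0.00, -0.0, 0.0]] + [[0.0, -0.0, 0.0, -0.00, 0.00], [-0.00, 0.00, -0.00, 0.0, -0.0], [0.0, -0.0, 0.0, -0.00, 0.00], [-0.0, 0.00, -0.0, 0.0, -0.00], [0.0, -0.0, 0.00, -0.0, 0.00]]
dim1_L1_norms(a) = [1.01, 1.14, 1.01, 1.24, 1.12]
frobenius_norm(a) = 1.43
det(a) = 0.00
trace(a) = 2.44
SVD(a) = [[-0.13,-0.58,-0.14,0.75,0.28], [0.28,0.65,-0.53,0.47,-0.05], [0.15,-0.38,-0.79,-0.45,0.08], [0.71,-0.32,0.15,0.13,-0.60], [0.62,0.04,0.22,-0.09,0.75]] @ diag([0.9828129716918753, 0.8365265339885077, 0.6137225852748563, 0.006826158712598733, 0.0001117503321622147]) @ [[-0.13, 0.28, 0.15, 0.71, 0.62], [-0.58, 0.65, -0.38, -0.32, 0.04], [-0.14, -0.53, -0.79, 0.15, 0.22], [0.75, 0.47, -0.45, 0.13, -0.09], [0.28, -0.05, 0.08, -0.60, 0.75]]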